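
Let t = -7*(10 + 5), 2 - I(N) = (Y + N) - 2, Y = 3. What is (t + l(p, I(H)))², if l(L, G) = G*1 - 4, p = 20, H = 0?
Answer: 11664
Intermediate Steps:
I(N) = 1 - N (I(N) = 2 - ((3 + N) - 2) = 2 - (1 + N) = 2 + (-1 - N) = 1 - N)
l(L, G) = -4 + G (l(L, G) = G - 4 = -4 + G)
t = -105 (t = -7*15 = -105)
(t + l(p, I(H)))² = (-105 + (-4 + (1 - 1*0)))² = (-105 + (-4 + (1 + 0)))² = (-105 + (-4 + 1))² = (-105 - 3)² = (-108)² = 11664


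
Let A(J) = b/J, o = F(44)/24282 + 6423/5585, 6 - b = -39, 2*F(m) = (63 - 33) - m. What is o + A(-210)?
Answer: 444023441/474652395 ≈ 0.93547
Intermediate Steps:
F(m) = 15 - m/2 (F(m) = ((63 - 33) - m)/2 = (30 - m)/2 = 15 - m/2)
b = 45 (b = 6 - 1*(-39) = 6 + 39 = 45)
o = 155924191/135614970 (o = (15 - ½*44)/24282 + 6423/5585 = (15 - 22)*(1/24282) + 6423*(1/5585) = -7*1/24282 + 6423/5585 = -7/24282 + 6423/5585 = 155924191/135614970 ≈ 1.1498)
A(J) = 45/J
o + A(-210) = 155924191/135614970 + 45/(-210) = 155924191/135614970 + 45*(-1/210) = 155924191/135614970 - 3/14 = 444023441/474652395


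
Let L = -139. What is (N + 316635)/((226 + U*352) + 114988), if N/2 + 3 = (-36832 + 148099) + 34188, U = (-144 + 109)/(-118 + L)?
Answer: 52045841/9874106 ≈ 5.2709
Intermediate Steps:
U = 35/257 (U = (-144 + 109)/(-118 - 139) = -35/(-257) = -35*(-1/257) = 35/257 ≈ 0.13619)
N = 290904 (N = -6 + 2*((-36832 + 148099) + 34188) = -6 + 2*(111267 + 34188) = -6 + 2*145455 = -6 + 290910 = 290904)
(N + 316635)/((226 + U*352) + 114988) = (290904 + 316635)/((226 + (35/257)*352) + 114988) = 607539/((226 + 12320/257) + 114988) = 607539/(70402/257 + 114988) = 607539/(29622318/257) = 607539*(257/29622318) = 52045841/9874106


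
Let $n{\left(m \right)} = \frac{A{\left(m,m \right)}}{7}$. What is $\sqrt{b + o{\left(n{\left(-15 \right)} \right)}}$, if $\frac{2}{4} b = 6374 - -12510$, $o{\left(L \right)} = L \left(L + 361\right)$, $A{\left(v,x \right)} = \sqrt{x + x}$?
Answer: $\frac{\sqrt{1850602 + 2527 i \sqrt{30}}}{7} \approx 194.34 + 0.72674 i$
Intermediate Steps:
$A{\left(v,x \right)} = \sqrt{2} \sqrt{x}$ ($A{\left(v,x \right)} = \sqrt{2 x} = \sqrt{2} \sqrt{x}$)
$n{\left(m \right)} = \frac{\sqrt{2} \sqrt{m}}{7}$
$o{\left(L \right)} = L \left(361 + L\right)$
$b = 37768$ ($b = 2 \left(6374 - -12510\right) = 2 \left(6374 + 12510\right) = 2 \cdot 18884 = 37768$)
$\sqrt{b + o{\left(n{\left(-15 \right)} \right)}} = \sqrt{37768 + \frac{\sqrt{2} \sqrt{-15}}{7} \left(361 + \frac{\sqrt{2} \sqrt{-15}}{7}\right)} = \sqrt{37768 + \frac{\sqrt{2} i \sqrt{15}}{7} \left(361 + \frac{\sqrt{2} i \sqrt{15}}{7}\right)} = \sqrt{37768 + \frac{i \sqrt{30}}{7} \left(361 + \frac{i \sqrt{30}}{7}\right)} = \sqrt{37768 + \frac{i \sqrt{30} \left(361 + \frac{i \sqrt{30}}{7}\right)}{7}}$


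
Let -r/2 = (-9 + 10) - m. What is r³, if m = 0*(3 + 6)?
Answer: -8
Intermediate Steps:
m = 0 (m = 0*9 = 0)
r = -2 (r = -2*((-9 + 10) - 1*0) = -2*(1 + 0) = -2*1 = -2)
r³ = (-2)³ = -8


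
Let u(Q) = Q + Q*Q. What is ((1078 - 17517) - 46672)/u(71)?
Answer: -21037/1704 ≈ -12.346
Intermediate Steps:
u(Q) = Q + Q**2
((1078 - 17517) - 46672)/u(71) = ((1078 - 17517) - 46672)/((71*(1 + 71))) = (-16439 - 46672)/((71*72)) = -63111/5112 = -63111*1/5112 = -21037/1704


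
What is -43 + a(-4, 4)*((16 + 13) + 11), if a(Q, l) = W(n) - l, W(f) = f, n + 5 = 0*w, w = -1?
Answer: -403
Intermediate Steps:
n = -5 (n = -5 + 0*(-1) = -5 + 0 = -5)
a(Q, l) = -5 - l
-43 + a(-4, 4)*((16 + 13) + 11) = -43 + (-5 - 1*4)*((16 + 13) + 11) = -43 + (-5 - 4)*(29 + 11) = -43 - 9*40 = -43 - 360 = -403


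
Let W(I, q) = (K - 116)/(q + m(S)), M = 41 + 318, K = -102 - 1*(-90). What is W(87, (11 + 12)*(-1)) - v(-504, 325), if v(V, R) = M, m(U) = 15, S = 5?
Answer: -343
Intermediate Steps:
K = -12 (K = -102 + 90 = -12)
M = 359
v(V, R) = 359
W(I, q) = -128/(15 + q) (W(I, q) = (-12 - 116)/(q + 15) = -128/(15 + q))
W(87, (11 + 12)*(-1)) - v(-504, 325) = -128/(15 + (11 + 12)*(-1)) - 1*359 = -128/(15 + 23*(-1)) - 359 = -128/(15 - 23) - 359 = -128/(-8) - 359 = -128*(-⅛) - 359 = 16 - 359 = -343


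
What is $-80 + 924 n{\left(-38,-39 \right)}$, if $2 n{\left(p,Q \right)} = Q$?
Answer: $-18098$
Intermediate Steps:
$n{\left(p,Q \right)} = \frac{Q}{2}$
$-80 + 924 n{\left(-38,-39 \right)} = -80 + 924 \cdot \frac{1}{2} \left(-39\right) = -80 + 924 \left(- \frac{39}{2}\right) = -80 - 18018 = -18098$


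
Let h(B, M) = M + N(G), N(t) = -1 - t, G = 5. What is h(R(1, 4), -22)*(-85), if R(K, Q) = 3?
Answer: 2380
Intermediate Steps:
h(B, M) = -6 + M (h(B, M) = M + (-1 - 1*5) = M + (-1 - 5) = M - 6 = -6 + M)
h(R(1, 4), -22)*(-85) = (-6 - 22)*(-85) = -28*(-85) = 2380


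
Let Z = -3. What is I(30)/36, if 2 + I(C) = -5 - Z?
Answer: -1/9 ≈ -0.11111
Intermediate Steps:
I(C) = -4 (I(C) = -2 + (-5 - 1*(-3)) = -2 + (-5 + 3) = -2 - 2 = -4)
I(30)/36 = -4/36 = -4*1/36 = -1/9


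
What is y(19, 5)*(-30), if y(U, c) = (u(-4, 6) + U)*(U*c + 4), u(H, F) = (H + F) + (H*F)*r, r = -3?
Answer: -276210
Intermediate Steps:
u(H, F) = F + H - 3*F*H (u(H, F) = (H + F) + (H*F)*(-3) = (F + H) + (F*H)*(-3) = (F + H) - 3*F*H = F + H - 3*F*H)
y(U, c) = (4 + U*c)*(74 + U) (y(U, c) = ((6 - 4 - 3*6*(-4)) + U)*(U*c + 4) = ((6 - 4 + 72) + U)*(4 + U*c) = (74 + U)*(4 + U*c) = (4 + U*c)*(74 + U))
y(19, 5)*(-30) = (296 + 4*19 + 5*19² + 74*19*5)*(-30) = (296 + 76 + 5*361 + 7030)*(-30) = (296 + 76 + 1805 + 7030)*(-30) = 9207*(-30) = -276210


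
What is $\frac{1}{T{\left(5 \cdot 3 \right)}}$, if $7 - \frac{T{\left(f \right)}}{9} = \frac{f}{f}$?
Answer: $\frac{1}{54} \approx 0.018519$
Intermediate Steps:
$T{\left(f \right)} = 54$ ($T{\left(f \right)} = 63 - 9 \frac{f}{f} = 63 - 9 = 54$)
$\frac{1}{T{\left(5 \cdot 3 \right)}} = \frac{1}{54}$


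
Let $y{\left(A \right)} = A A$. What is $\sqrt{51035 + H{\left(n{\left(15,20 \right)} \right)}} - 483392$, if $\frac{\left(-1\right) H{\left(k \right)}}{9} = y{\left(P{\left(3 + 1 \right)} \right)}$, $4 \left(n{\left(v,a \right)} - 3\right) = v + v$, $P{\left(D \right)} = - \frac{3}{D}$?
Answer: $-483392 + \frac{\sqrt{816479}}{4} \approx -4.8317 \cdot 10^{5}$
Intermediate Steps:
$n{\left(v,a \right)} = 3 + \frac{v}{2}$ ($n{\left(v,a \right)} = 3 + \frac{v + v}{4} = 3 + \frac{2 v}{4} = 3 + \frac{v}{2}$)
$y{\left(A \right)} = A^{2}$
$H{\left(k \right)} = - \frac{81}{16}$ ($H{\left(k \right)} = - 9 \left(- \frac{3}{3 + 1}\right)^{2} = - 9 \left(- \frac{3}{4}\right)^{2} = \left(-9\right) \frac{9}{16} = - \frac{81}{16}$)
$\sqrt{51035 + H{\left(n{\left(15,20 \right)} \right)}} - 483392 = \sqrt{51035 - \frac{81}{16}} - 483392 = \sqrt{\frac{816479}{16}} - 483392 = \frac{\sqrt{816479}}{4} - 483392 = -483392 + \frac{\sqrt{816479}}{4}$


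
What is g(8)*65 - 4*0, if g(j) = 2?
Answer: 130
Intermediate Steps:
g(8)*65 - 4*0 = 2*65 - 4*0 = 130 + 0 = 130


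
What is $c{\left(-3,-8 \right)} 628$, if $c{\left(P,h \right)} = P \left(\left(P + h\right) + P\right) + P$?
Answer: $24492$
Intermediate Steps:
$c{\left(P,h \right)} = P + P \left(h + 2 P\right)$ ($c{\left(P,h \right)} = P \left(h + 2 P\right) + P = P + P \left(h + 2 P\right)$)
$c{\left(-3,-8 \right)} 628 = - 3 \left(1 - 8 + 2 \left(-3\right)\right) 628 = - 3 \left(1 - 8 - 6\right) 628 = \left(-3\right) \left(-13\right) 628 = 39 \cdot 628 = 24492$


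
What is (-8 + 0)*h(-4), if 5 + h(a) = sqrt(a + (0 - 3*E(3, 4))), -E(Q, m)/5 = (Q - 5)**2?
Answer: 40 - 16*sqrt(14) ≈ -19.867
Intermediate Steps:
E(Q, m) = -5*(-5 + Q)**2 (E(Q, m) = -5*(Q - 5)**2 = -5*(-5 + Q)**2)
h(a) = -5 + sqrt(60 + a) (h(a) = -5 + sqrt(a + (0 - (-15)*(-5 + 3)**2)) = -5 + sqrt(a + (0 - (-15)*(-2)**2)) = -5 + sqrt(a + (0 - (-15)*4)) = -5 + sqrt(a + (0 - 3*(-20))) = -5 + sqrt(a + (0 + 60)) = -5 + sqrt(a + 60) = -5 + sqrt(60 + a))
(-8 + 0)*h(-4) = (-8 + 0)*(-5 + sqrt(60 - 4)) = -8*(-5 + sqrt(56)) = -8*(-5 + 2*sqrt(14)) = 40 - 16*sqrt(14)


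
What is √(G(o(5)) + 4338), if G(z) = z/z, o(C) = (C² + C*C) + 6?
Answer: √4339 ≈ 65.871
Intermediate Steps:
o(C) = 6 + 2*C² (o(C) = (C² + C²) + 6 = 2*C² + 6 = 6 + 2*C²)
G(z) = 1
√(G(o(5)) + 4338) = √(1 + 4338) = √4339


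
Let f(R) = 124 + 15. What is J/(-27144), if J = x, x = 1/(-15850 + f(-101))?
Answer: 1/426459384 ≈ 2.3449e-9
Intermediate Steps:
f(R) = 139
x = -1/15711 (x = 1/(-15850 + 139) = 1/(-15711) = -1/15711 ≈ -6.3650e-5)
J = -1/15711 ≈ -6.3650e-5
J/(-27144) = -1/15711/(-27144) = -1/15711*(-1/27144) = 1/426459384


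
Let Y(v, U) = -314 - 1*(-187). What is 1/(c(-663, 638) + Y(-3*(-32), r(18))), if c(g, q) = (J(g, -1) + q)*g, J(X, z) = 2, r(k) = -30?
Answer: -1/424447 ≈ -2.3560e-6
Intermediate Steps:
Y(v, U) = -127 (Y(v, U) = -314 + 187 = -127)
c(g, q) = g*(2 + q) (c(g, q) = (2 + q)*g = g*(2 + q))
1/(c(-663, 638) + Y(-3*(-32), r(18))) = 1/(-663*(2 + 638) - 127) = 1/(-663*640 - 127) = 1/(-424320 - 127) = 1/(-424447) = -1/424447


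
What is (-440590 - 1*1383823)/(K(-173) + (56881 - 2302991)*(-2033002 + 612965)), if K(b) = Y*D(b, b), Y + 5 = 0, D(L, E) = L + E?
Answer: -1824413/3189559307800 ≈ -5.7200e-7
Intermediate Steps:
D(L, E) = E + L
Y = -5 (Y = -5 + 0 = -5)
K(b) = -10*b (K(b) = -5*(b + b) = -10*b)
(-440590 - 1*1383823)/(K(-173) + (56881 - 2302991)*(-2033002 + 612965)) = (-440590 - 1*1383823)/(-10*(-173) + (56881 - 2302991)*(-2033002 + 612965)) = (-440590 - 1383823)/(1730 - 2246110*(-1420037)) = -1824413/(1730 + 3189559306070) = -1824413/3189559307800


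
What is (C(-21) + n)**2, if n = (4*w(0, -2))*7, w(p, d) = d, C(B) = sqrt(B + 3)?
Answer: 3118 - 336*I*sqrt(2) ≈ 3118.0 - 475.18*I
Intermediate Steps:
C(B) = sqrt(3 + B)
n = -56 (n = (4*(-2))*7 = -8*7 = -56)
(C(-21) + n)**2 = (sqrt(3 - 21) - 56)**2 = (sqrt(-18) - 56)**2 = (3*I*sqrt(2) - 56)**2 = (-56 + 3*I*sqrt(2))**2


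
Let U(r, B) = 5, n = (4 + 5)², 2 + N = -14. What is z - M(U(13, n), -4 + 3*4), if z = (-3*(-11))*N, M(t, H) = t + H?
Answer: -541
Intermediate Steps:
N = -16 (N = -2 - 14 = -16)
n = 81 (n = 9² = 81)
M(t, H) = H + t
z = -528 (z = -3*(-11)*(-16) = 33*(-16) = -528)
z - M(U(13, n), -4 + 3*4) = -528 - ((-4 + 3*4) + 5) = -528 - ((-4 + 12) + 5) = -528 - (8 + 5) = -528 - 1*13 = -528 - 13 = -541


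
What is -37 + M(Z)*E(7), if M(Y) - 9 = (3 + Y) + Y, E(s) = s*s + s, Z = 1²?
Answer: 747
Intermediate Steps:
Z = 1
E(s) = s + s² (E(s) = s² + s = s + s²)
M(Y) = 12 + 2*Y (M(Y) = 9 + ((3 + Y) + Y) = 9 + (3 + 2*Y) = 12 + 2*Y)
-37 + M(Z)*E(7) = -37 + (12 + 2*1)*(7*(1 + 7)) = -37 + (12 + 2)*(7*8) = -37 + 14*56 = -37 + 784 = 747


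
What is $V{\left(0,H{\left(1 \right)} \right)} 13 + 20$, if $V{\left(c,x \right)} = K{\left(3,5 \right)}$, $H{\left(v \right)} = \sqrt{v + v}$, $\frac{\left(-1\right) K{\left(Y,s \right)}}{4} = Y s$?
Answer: $-760$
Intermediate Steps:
$K{\left(Y,s \right)} = - 4 Y s$
$H{\left(v \right)} = \sqrt{2} \sqrt{v}$ ($H{\left(v \right)} = \sqrt{2 v} = \sqrt{2} \sqrt{v}$)
$V{\left(c,x \right)} = -60$ ($V{\left(c,x \right)} = \left(-4\right) 3 \cdot 5 = -60$)
$V{\left(0,H{\left(1 \right)} \right)} 13 + 20 = \left(-60\right) 13 + 20 = -780 + 20 = -760$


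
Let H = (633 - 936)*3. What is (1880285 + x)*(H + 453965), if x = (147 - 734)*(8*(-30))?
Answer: 915700930240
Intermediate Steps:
H = -909 (H = -303*3 = -909)
x = 140880 (x = -587*(-240) = 140880)
(1880285 + x)*(H + 453965) = (1880285 + 140880)*(-909 + 453965) = 2021165*453056 = 915700930240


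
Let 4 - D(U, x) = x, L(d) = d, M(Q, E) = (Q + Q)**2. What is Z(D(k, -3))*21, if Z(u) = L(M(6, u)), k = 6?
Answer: 3024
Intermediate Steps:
M(Q, E) = 4*Q**2 (M(Q, E) = (2*Q)**2 = 4*Q**2)
D(U, x) = 4 - x
Z(u) = 144 (Z(u) = 4*6**2 = 4*36 = 144)
Z(D(k, -3))*21 = 144*21 = 3024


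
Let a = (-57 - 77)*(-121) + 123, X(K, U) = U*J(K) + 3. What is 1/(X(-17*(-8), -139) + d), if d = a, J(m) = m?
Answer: -1/2564 ≈ -0.00039002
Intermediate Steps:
X(K, U) = 3 + K*U (X(K, U) = U*K + 3 = K*U + 3 = 3 + K*U)
a = 16337 (a = -134*(-121) + 123 = 16214 + 123 = 16337)
d = 16337
1/(X(-17*(-8), -139) + d) = 1/((3 - 17*(-8)*(-139)) + 16337) = 1/((3 + 136*(-139)) + 16337) = 1/((3 - 18904) + 16337) = 1/(-18901 + 16337) = 1/(-2564) = -1/2564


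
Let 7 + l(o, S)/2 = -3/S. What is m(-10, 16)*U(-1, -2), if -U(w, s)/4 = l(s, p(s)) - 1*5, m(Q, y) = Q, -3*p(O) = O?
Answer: -1120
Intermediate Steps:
p(O) = -O/3
l(o, S) = -14 - 6/S (l(o, S) = -14 + 2*(-3/S) = -14 - 6/S)
U(w, s) = 76 - 72/s (U(w, s) = -4*((-14 - 6*(-3/s)) - 1*5) = -4*((-14 - (-18)/s) - 5) = -4*((-14 + 18/s) - 5) = -4*(-19 + 18/s) = 76 - 72/s)
m(-10, 16)*U(-1, -2) = -10*(76 - 72/(-2)) = -10*(76 - 72*(-½)) = -10*(76 + 36) = -10*112 = -1120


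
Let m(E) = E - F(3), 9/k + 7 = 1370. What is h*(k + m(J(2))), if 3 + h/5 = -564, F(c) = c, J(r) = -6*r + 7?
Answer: 30887325/1363 ≈ 22661.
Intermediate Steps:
k = 9/1363 (k = 9/(-7 + 1370) = 9/1363 ≈ 0.0066031)
J(r) = 7 - 6*r
h = -2835 (h = -15 + 5*(-564) = -15 - 2820 = -2835)
m(E) = -3 + E (m(E) = E - 1*3 = E - 3 = -3 + E)
h*(k + m(J(2))) = -2835*(9/1363 + (-3 + (7 - 6*2))) = -2835*(9/1363 + (-3 + (7 - 12))) = -2835*(9/1363 + (-3 - 5)) = -2835*(9/1363 - 8) = -2835*(-10895/1363) = 30887325/1363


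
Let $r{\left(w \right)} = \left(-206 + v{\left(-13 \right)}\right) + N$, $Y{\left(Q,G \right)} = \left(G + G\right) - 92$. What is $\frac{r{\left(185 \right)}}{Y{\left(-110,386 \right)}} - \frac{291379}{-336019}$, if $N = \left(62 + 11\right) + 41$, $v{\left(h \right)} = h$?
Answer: $\frac{32571145}{45698584} \approx 0.71274$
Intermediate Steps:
$Y{\left(Q,G \right)} = -92 + 2 G$ ($Y{\left(Q,G \right)} = 2 G - 92 = -92 + 2 G$)
$N = 114$ ($N = 73 + 41 = 114$)
$r{\left(w \right)} = -105$ ($r{\left(w \right)} = \left(-206 - 13\right) + 114 = -219 + 114 = -105$)
$\frac{r{\left(185 \right)}}{Y{\left(-110,386 \right)}} - \frac{291379}{-336019} = - \frac{105}{-92 + 2 \cdot 386} - \frac{291379}{-336019} = - \frac{105}{-92 + 772} - - \frac{291379}{336019} = - \frac{105}{680} + \frac{291379}{336019} = \left(-105\right) \frac{1}{680} + \frac{291379}{336019} = - \frac{21}{136} + \frac{291379}{336019} = \frac{32571145}{45698584}$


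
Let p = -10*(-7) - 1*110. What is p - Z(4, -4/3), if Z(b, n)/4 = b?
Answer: -56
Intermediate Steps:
Z(b, n) = 4*b
p = -40 (p = 70 - 110 = -40)
p - Z(4, -4/3) = -40 - 4*4 = -40 - 16 = -56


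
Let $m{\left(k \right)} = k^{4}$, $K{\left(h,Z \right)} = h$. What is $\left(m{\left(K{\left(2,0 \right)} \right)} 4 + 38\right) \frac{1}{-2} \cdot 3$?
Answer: $-153$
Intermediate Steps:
$\left(m{\left(K{\left(2,0 \right)} \right)} 4 + 38\right) \frac{1}{-2} \cdot 3 = \left(2^{4} \cdot 4 + 38\right) \frac{1}{-2} \cdot 3 = \left(16 \cdot 4 + 38\right) \left(\left(- \frac{1}{2}\right) 3\right) = \left(64 + 38\right) \left(- \frac{3}{2}\right) = 102 \left(- \frac{3}{2}\right) = -153$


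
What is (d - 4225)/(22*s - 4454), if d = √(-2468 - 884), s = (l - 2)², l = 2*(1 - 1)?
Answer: 4225/4366 - I*√838/2183 ≈ 0.9677 - 0.013261*I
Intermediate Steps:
l = 0 (l = 2*0 = 0)
s = 4 (s = (0 - 2)² = (-2)² = 4)
d = 2*I*√838 (d = √(-3352) = 2*I*√838 ≈ 57.896*I)
(d - 4225)/(22*s - 4454) = (2*I*√838 - 4225)/(22*4 - 4454) = (-4225 + 2*I*√838)/(88 - 4454) = (-4225 + 2*I*√838)/(-4366) = (-4225 + 2*I*√838)*(-1/4366) = 4225/4366 - I*√838/2183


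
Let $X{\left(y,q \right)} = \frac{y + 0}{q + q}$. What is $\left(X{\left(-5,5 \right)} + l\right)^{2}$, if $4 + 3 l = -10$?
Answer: $\frac{961}{36} \approx 26.694$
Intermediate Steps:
$X{\left(y,q \right)} = \frac{y}{2 q}$
$l = - \frac{14}{3}$ ($l = - \frac{4}{3} + \frac{1}{3} \left(-10\right) = - \frac{4}{3} - \frac{10}{3} = - \frac{14}{3} \approx -4.6667$)
$\left(X{\left(-5,5 \right)} + l\right)^{2} = \left(\frac{1}{2} \left(-5\right) \frac{1}{5} - \frac{14}{3}\right)^{2} = \left(- \frac{1}{2} - \frac{14}{3}\right)^{2} = \left(- \frac{31}{6}\right)^{2} = \frac{961}{36}$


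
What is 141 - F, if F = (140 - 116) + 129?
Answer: -12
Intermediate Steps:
F = 153 (F = 24 + 129 = 153)
141 - F = 141 - 1*153 = 141 - 153 = -12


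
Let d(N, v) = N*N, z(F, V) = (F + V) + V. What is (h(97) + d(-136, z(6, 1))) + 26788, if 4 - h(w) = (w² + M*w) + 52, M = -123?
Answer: 47758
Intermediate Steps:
z(F, V) = F + 2*V
h(w) = -48 - w² + 123*w (h(w) = 4 - ((w² - 123*w) + 52) = 4 - (52 + w² - 123*w) = 4 + (-52 - w² + 123*w) = -48 - w² + 123*w)
d(N, v) = N²
(h(97) + d(-136, z(6, 1))) + 26788 = ((-48 - 1*97² + 123*97) + (-136)²) + 26788 = ((-48 - 1*9409 + 11931) + 18496) + 26788 = ((-48 - 9409 + 11931) + 18496) + 26788 = (2474 + 18496) + 26788 = 20970 + 26788 = 47758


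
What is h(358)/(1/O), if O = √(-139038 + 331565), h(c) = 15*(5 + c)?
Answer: 5445*√192527 ≈ 2.3892e+6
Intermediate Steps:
h(c) = 75 + 15*c
O = √192527 ≈ 438.78
h(358)/(1/O) = (75 + 15*358)/(1/(√192527)) = (75 + 5370)/((√192527/192527)) = 5445*√192527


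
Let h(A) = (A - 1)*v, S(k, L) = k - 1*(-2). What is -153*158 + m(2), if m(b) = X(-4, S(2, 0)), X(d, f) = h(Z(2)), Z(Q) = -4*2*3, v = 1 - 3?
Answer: -24124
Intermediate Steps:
v = -2
Z(Q) = -24 (Z(Q) = -8*3 = -24)
S(k, L) = 2 + k (S(k, L) = k + 2 = 2 + k)
h(A) = 2 - 2*A (h(A) = (A - 1)*(-2) = (-1 + A)*(-2) = 2 - 2*A)
X(d, f) = 50 (X(d, f) = 2 - 2*(-24) = 2 + 48 = 50)
m(b) = 50
-153*158 + m(2) = -153*158 + 50 = -24174 + 50 = -24124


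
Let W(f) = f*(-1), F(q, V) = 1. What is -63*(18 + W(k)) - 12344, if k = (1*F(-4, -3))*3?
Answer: -13289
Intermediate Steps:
k = 3 (k = (1*1)*3 = 1*3 = 3)
W(f) = -f
-63*(18 + W(k)) - 12344 = -63*(18 - 1*3) - 12344 = -63*(18 - 3) - 12344 = -63*15 - 12344 = -945 - 12344 = -13289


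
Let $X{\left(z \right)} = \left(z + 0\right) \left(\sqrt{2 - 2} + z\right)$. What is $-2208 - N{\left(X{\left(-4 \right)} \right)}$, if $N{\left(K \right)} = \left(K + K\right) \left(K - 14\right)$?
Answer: $-2272$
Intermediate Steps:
$X{\left(z \right)} = z^{2}$ ($X{\left(z \right)} = z \left(\sqrt{0} + z\right) = z \left(0 + z\right) = z z = z^{2}$)
$N{\left(K \right)} = 2 K \left(-14 + K\right)$
$-2208 - N{\left(X{\left(-4 \right)} \right)} = -2208 - 2 \left(-4\right)^{2} \left(-14 + \left(-4\right)^{2}\right) = -2208 - 2 \cdot 16 \left(-14 + 16\right) = -2208 - 2 \cdot 16 \cdot 2 = -2208 - 64 = -2272$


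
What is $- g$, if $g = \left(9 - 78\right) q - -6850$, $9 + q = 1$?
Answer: $-7402$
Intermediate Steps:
$q = -8$ ($q = -9 + 1 = -8$)
$g = 7402$ ($g = \left(9 - 78\right) \left(-8\right) - -6850 = \left(-69\right) \left(-8\right) + 6850 = 552 + 6850 = 7402$)
$- g = \left(-1\right) 7402 = -7402$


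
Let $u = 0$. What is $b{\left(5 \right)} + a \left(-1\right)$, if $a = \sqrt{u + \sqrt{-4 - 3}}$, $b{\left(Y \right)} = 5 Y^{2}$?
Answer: $125 - \sqrt[4]{7} \sqrt{i} \approx 123.85 - 1.1502 i$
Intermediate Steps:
$a = \sqrt[4]{7} \sqrt{i}$ ($a = \sqrt{0 + \sqrt{-4 - 3}} = \sqrt{0 + \sqrt{-7}} = \sqrt{0 + i \sqrt{7}} = \sqrt{i \sqrt{7}} = \sqrt[4]{7} \sqrt{i} \approx 1.1502 + 1.1502 i$)
$b{\left(5 \right)} + a \left(-1\right) = 5 \cdot 5^{2} + \sqrt[4]{7} \sqrt{i} \left(-1\right) = 5 \cdot 25 - \sqrt[4]{7} \sqrt{i} = 125 - \sqrt[4]{7} \sqrt{i}$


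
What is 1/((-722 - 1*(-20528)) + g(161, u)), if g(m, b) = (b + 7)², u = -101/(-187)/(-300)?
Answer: 3147210000/62487775234801 ≈ 5.0365e-5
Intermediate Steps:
u = -101/56100 (u = -101*(-1/187)*(-1/300) = (101/187)*(-1/300) = -101/56100 ≈ -0.0018004)
g(m, b) = (7 + b)²
1/((-722 - 1*(-20528)) + g(161, u)) = 1/((-722 - 1*(-20528)) + (7 - 101/56100)²) = 1/((-722 + 20528) + (392599/56100)²) = 1/(19806 + 154133974801/3147210000) = 1/(62487775234801/3147210000) = 3147210000/62487775234801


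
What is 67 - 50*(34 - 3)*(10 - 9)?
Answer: -1483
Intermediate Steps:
67 - 50*(34 - 3)*(10 - 9) = 67 - 1550 = -1483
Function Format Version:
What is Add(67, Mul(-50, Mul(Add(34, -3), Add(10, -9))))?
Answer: -1483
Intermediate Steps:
Add(67, Mul(-50, Mul(Add(34, -3), Add(10, -9)))) = Add(67, Mul(-50, Mul(31, 1))) = Add(67, Mul(-50, 31)) = Add(67, -1550) = -1483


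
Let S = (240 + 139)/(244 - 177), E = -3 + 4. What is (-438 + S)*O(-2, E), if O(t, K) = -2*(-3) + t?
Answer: -115868/67 ≈ -1729.4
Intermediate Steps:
E = 1
O(t, K) = 6 + t
S = 379/67 ≈ 5.6567
(-438 + S)*O(-2, E) = (-438 + 379/67)*(6 - 2) = -28967/67*4 = -115868/67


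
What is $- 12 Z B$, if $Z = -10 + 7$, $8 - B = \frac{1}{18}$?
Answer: $286$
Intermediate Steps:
$B = \frac{143}{18}$ ($B = 8 - \frac{1}{18} = \frac{143}{18} \approx 7.9444$)
$Z = -3$
$- 12 Z B = \left(-12\right) \left(-3\right) \frac{143}{18} = 36 \cdot \frac{143}{18} = 286$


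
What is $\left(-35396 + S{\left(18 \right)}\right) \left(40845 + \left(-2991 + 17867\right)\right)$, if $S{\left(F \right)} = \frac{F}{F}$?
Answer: $-1972244795$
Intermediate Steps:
$S{\left(F \right)} = 1$
$\left(-35396 + S{\left(18 \right)}\right) \left(40845 + \left(-2991 + 17867\right)\right) = \left(-35396 + 1\right) \left(40845 + \left(-2991 + 17867\right)\right) = - 35395 \left(40845 + 14876\right) = \left(-35395\right) 55721 = -1972244795$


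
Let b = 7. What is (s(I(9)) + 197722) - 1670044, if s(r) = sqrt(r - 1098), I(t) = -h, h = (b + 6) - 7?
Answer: -1472322 + 4*I*sqrt(69) ≈ -1.4723e+6 + 33.227*I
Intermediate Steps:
h = 6 (h = (7 + 6) - 7 = 13 - 7 = 6)
I(t) = -6 (I(t) = -1*6 = -6)
s(r) = sqrt(-1098 + r)
(s(I(9)) + 197722) - 1670044 = (sqrt(-1098 - 6) + 197722) - 1670044 = (sqrt(-1104) + 197722) - 1670044 = (4*I*sqrt(69) + 197722) - 1670044 = (197722 + 4*I*sqrt(69)) - 1670044 = -1472322 + 4*I*sqrt(69)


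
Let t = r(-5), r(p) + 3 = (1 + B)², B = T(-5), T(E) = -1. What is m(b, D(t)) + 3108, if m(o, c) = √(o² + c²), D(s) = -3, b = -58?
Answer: 3108 + √3373 ≈ 3166.1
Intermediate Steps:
B = -1
r(p) = -3 (r(p) = -3 + (1 - 1)² = -3 + 0² = -3 + 0 = -3)
t = -3
m(o, c) = √(c² + o²)
m(b, D(t)) + 3108 = √((-3)² + (-58)²) + 3108 = √(9 + 3364) + 3108 = √3373 + 3108 = 3108 + √3373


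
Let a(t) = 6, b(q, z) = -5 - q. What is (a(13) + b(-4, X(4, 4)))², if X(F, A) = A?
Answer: 25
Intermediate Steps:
(a(13) + b(-4, X(4, 4)))² = (6 + (-5 - 1*(-4)))² = (6 + (-5 + 4))² = (6 - 1)² = 5² = 25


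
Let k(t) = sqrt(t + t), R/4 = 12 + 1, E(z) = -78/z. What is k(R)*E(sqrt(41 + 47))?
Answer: -78*sqrt(143)/11 ≈ -84.795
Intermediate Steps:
R = 52 (R = 4*(12 + 1) = 4*13 = 52)
k(t) = sqrt(2)*sqrt(t) (k(t) = sqrt(2*t) = sqrt(2)*sqrt(t))
k(R)*E(sqrt(41 + 47)) = (sqrt(2)*sqrt(52))*(-78/sqrt(41 + 47)) = (sqrt(2)*(2*sqrt(13)))*(-78*sqrt(22)/44) = (2*sqrt(26))*(-78*sqrt(22)/44) = (2*sqrt(26))*(-39*sqrt(22)/22) = -78*sqrt(143)/11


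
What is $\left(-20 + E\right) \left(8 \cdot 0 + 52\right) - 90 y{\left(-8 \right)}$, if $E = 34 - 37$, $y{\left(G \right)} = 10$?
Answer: $-2096$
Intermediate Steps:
$E = -3$
$\left(-20 + E\right) \left(8 \cdot 0 + 52\right) - 90 y{\left(-8 \right)} = \left(-20 - 3\right) \left(8 \cdot 0 + 52\right) - 900 = - 23 \left(0 + 52\right) - 900 = \left(-23\right) 52 - 900 = -1196 - 900 = -2096$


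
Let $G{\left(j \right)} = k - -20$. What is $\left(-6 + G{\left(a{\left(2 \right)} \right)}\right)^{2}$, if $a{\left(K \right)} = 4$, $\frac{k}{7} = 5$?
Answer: $2401$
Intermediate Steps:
$k = 35$ ($k = 7 \cdot 5 = 35$)
$G{\left(j \right)} = 55$ ($G{\left(j \right)} = 35 - -20 = 35 + 20 = 55$)
$\left(-6 + G{\left(a{\left(2 \right)} \right)}\right)^{2} = \left(-6 + 55\right)^{2} = 49^{2} = 2401$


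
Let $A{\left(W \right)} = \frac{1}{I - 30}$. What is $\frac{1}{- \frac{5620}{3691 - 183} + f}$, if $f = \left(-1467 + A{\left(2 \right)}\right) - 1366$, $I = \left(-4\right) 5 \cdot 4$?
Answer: $- \frac{96470}{273454937} \approx -0.00035278$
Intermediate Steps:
$I = -80$ ($I = \left(-20\right) 4 = -80$)
$A{\left(W \right)} = - \frac{1}{110}$ ($A{\left(W \right)} = \frac{1}{-80 - 30} = \frac{1}{-110} = - \frac{1}{110}$)
$f = - \frac{311631}{110}$ ($f = \left(-1467 - \frac{1}{110}\right) - 1366 = - \frac{161371}{110} - 1366 = - \frac{311631}{110} \approx -2833.0$)
$\frac{1}{- \frac{5620}{3691 - 183} + f} = \frac{1}{- \frac{5620}{3691 - 183} - \frac{311631}{110}} = \frac{1}{- \frac{5620}{3508} - \frac{311631}{110}} = \frac{1}{\left(-5620\right) \frac{1}{3508} - \frac{311631}{110}} = \frac{1}{- \frac{1405}{877} - \frac{311631}{110}} = \frac{1}{- \frac{273454937}{96470}} = - \frac{96470}{273454937}$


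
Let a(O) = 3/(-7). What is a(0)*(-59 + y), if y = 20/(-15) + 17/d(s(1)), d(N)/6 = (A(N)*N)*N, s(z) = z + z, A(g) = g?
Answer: 2879/112 ≈ 25.705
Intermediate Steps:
s(z) = 2*z
a(O) = -3/7 (a(O) = 3*(-⅐) = -3/7)
d(N) = 6*N³ (d(N) = 6*((N*N)*N) = 6*(N²*N) = 6*N³)
y = -47/48 (y = 20/(-15) + 17/((6*(2*1)³)) = 20*(-1/15) + 17/((6*2³)) = -4/3 + 17/((6*8)) = -4/3 + 17/48 = -47/48 ≈ -0.97917)
a(0)*(-59 + y) = -3*(-59 - 47/48)/7 = -3/7*(-2879/48) = 2879/112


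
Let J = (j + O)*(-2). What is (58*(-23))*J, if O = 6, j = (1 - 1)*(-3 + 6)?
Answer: 16008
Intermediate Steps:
j = 0 (j = 0*3 = 0)
J = -12 (J = (0 + 6)*(-2) = 6*(-2) = -12)
(58*(-23))*J = (58*(-23))*(-12) = -1334*(-12) = 16008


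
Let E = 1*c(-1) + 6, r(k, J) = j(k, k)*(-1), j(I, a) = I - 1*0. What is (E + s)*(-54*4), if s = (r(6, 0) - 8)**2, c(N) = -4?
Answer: -42768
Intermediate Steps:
j(I, a) = I (j(I, a) = I + 0 = I)
r(k, J) = -k (r(k, J) = k*(-1) = -k)
s = 196 (s = (-1*6 - 8)**2 = (-6 - 8)**2 = (-14)**2 = 196)
E = 2 (E = 1*(-4) + 6 = -4 + 6 = 2)
(E + s)*(-54*4) = (2 + 196)*(-54*4) = 198*(-216) = -42768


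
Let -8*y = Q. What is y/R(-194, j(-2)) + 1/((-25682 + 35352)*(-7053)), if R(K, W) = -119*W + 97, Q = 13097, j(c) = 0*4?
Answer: -446624137123/26462573880 ≈ -16.878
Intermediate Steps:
j(c) = 0
R(K, W) = 97 - 119*W
y = -13097/8 (y = -⅛*13097 = -13097/8 ≈ -1637.1)
y/R(-194, j(-2)) + 1/((-25682 + 35352)*(-7053)) = -13097/(8*(97 - 119*0)) + 1/((-25682 + 35352)*(-7053)) = -13097/(8*(97 + 0)) - 1/7053/9670 = -13097/8/97 + (1/9670)*(-1/7053) = -13097/8*1/97 - 1/68202510 = -13097/776 - 1/68202510 = -446624137123/26462573880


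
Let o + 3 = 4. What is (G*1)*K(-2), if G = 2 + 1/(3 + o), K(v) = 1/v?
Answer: -9/8 ≈ -1.1250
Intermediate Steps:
o = 1 (o = -3 + 4 = 1)
G = 9/4 (G = 2 + 1/(3 + 1) = 2 + 1/4 = 2 + ¼ = 9/4 ≈ 2.2500)
(G*1)*K(-2) = ((9/4)*1)/(-2) = (9/4)*(-½) = -9/8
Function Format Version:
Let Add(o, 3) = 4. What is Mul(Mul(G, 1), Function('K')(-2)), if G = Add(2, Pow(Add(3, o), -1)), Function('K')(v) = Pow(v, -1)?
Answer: Rational(-9, 8) ≈ -1.1250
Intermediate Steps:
o = 1 (o = Add(-3, 4) = 1)
G = Rational(9, 4) (G = Add(2, Pow(Add(3, 1), -1)) = Add(2, Pow(4, -1)) = Add(2, Rational(1, 4)) = Rational(9, 4) ≈ 2.2500)
Mul(Mul(G, 1), Function('K')(-2)) = Mul(Mul(Rational(9, 4), 1), Pow(-2, -1)) = Mul(Rational(9, 4), Rational(-1, 2)) = Rational(-9, 8)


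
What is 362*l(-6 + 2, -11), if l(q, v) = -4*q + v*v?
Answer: 49594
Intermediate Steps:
l(q, v) = v**2 - 4*q (l(q, v) = -4*q + v**2 = v**2 - 4*q)
362*l(-6 + 2, -11) = 362*((-11)**2 - 4*(-6 + 2)) = 362*(121 - 4*(-4)) = 362*(121 + 16) = 362*137 = 49594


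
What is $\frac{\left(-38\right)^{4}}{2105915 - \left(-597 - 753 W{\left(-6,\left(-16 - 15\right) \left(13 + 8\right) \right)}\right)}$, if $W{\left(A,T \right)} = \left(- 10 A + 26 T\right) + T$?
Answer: $- \frac{2085136}{11083789} \approx -0.18812$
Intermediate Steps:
$W{\left(A,T \right)} = - 10 A + 27 T$
$\frac{\left(-38\right)^{4}}{2105915 - \left(-597 - 753 W{\left(-6,\left(-16 - 15\right) \left(13 + 8\right) \right)}\right)} = \frac{\left(-38\right)^{4}}{2105915 - \left(-597 - 753 \left(\left(-10\right) \left(-6\right) + 27 \left(-16 - 15\right) \left(13 + 8\right)\right)\right)} = \frac{2085136}{2105915 - \left(-597 - 753 \left(60 + 27 \left(\left(-31\right) 21\right)\right)\right)} = \frac{2085136}{2105915 - \left(-597 - 753 \left(60 + 27 \left(-651\right)\right)\right)} = \frac{2085136}{2105915 - \left(-597 - 753 \left(60 - 17577\right)\right)} = \frac{2085136}{2105915 - \left(-597 - -13190301\right)} = \frac{2085136}{2105915 - \left(-597 + 13190301\right)} = \frac{2085136}{2105915 - 13189704} = \frac{2085136}{-11083789} = 2085136 \left(- \frac{1}{11083789}\right) = - \frac{2085136}{11083789}$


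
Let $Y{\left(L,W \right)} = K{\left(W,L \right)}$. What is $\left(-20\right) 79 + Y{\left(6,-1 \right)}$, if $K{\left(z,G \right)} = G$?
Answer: $-1574$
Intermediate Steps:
$Y{\left(L,W \right)} = L$
$\left(-20\right) 79 + Y{\left(6,-1 \right)} = \left(-20\right) 79 + 6 = -1580 + 6 = -1574$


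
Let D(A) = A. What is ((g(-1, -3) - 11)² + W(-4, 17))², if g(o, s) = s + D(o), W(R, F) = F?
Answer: 58564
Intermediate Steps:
g(o, s) = o + s (g(o, s) = s + o = o + s)
((g(-1, -3) - 11)² + W(-4, 17))² = (((-1 - 3) - 11)² + 17)² = ((-4 - 11)² + 17)² = ((-15)² + 17)² = (225 + 17)² = 242² = 58564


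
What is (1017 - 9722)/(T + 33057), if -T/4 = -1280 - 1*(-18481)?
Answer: 8705/35747 ≈ 0.24352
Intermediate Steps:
T = -68804 (T = -4*(-1280 - 1*(-18481)) = -4*(-1280 + 18481) = -4*17201 = -68804)
(1017 - 9722)/(T + 33057) = (1017 - 9722)/(-68804 + 33057) = -8705/(-35747) = -8705*(-1/35747) = 8705/35747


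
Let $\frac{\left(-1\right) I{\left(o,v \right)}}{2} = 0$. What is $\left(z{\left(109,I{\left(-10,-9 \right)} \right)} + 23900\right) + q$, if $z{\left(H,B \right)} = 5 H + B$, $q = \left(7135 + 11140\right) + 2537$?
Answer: $45257$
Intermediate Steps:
$I{\left(o,v \right)} = 0$ ($I{\left(o,v \right)} = \left(-2\right) 0 = 0$)
$q = 20812$ ($q = 18275 + 2537 = 20812$)
$z{\left(H,B \right)} = B + 5 H$
$\left(z{\left(109,I{\left(-10,-9 \right)} \right)} + 23900\right) + q = \left(\left(0 + 5 \cdot 109\right) + 23900\right) + 20812 = \left(\left(0 + 545\right) + 23900\right) + 20812 = \left(545 + 23900\right) + 20812 = 24445 + 20812 = 45257$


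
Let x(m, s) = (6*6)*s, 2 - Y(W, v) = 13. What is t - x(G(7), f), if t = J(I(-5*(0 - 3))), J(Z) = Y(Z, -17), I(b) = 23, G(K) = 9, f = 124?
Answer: -4475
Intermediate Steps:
Y(W, v) = -11 (Y(W, v) = 2 - 1*13 = 2 - 13 = -11)
J(Z) = -11
t = -11
x(m, s) = 36*s
t - x(G(7), f) = -11 - 36*124 = -11 - 1*4464 = -11 - 4464 = -4475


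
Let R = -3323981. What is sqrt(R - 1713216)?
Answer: I*sqrt(5037197) ≈ 2244.4*I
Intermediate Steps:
sqrt(R - 1713216) = sqrt(-3323981 - 1713216) = sqrt(-5037197) = I*sqrt(5037197)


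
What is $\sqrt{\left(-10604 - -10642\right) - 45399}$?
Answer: $i \sqrt{45361} \approx 212.98 i$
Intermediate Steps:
$\sqrt{\left(-10604 - -10642\right) - 45399} = \sqrt{\left(-10604 + 10642\right) - 45399} = \sqrt{38 - 45399} = \sqrt{-45361} = i \sqrt{45361}$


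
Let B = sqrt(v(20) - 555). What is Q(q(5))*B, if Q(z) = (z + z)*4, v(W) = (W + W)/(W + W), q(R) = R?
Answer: 40*I*sqrt(554) ≈ 941.49*I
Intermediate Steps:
v(W) = 1 (v(W) = (2*W)/((2*W)) = (2*W)*(1/(2*W)) = 1)
B = I*sqrt(554) (B = sqrt(1 - 555) = sqrt(-554) = I*sqrt(554) ≈ 23.537*I)
Q(z) = 8*z (Q(z) = (2*z)*4 = 8*z)
Q(q(5))*B = (8*5)*(I*sqrt(554)) = 40*(I*sqrt(554)) = 40*I*sqrt(554)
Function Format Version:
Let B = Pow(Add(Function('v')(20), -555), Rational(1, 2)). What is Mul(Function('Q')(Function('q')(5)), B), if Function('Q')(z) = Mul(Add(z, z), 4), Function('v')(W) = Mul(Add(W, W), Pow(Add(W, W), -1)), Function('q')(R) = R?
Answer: Mul(40, I, Pow(554, Rational(1, 2))) ≈ Mul(941.49, I)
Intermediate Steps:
Function('v')(W) = 1 (Function('v')(W) = Mul(Mul(2, W), Pow(Mul(2, W), -1)) = Mul(Mul(2, W), Mul(Rational(1, 2), Pow(W, -1))) = 1)
B = Mul(I, Pow(554, Rational(1, 2))) (B = Pow(Add(1, -555), Rational(1, 2)) = Pow(-554, Rational(1, 2)) = Mul(I, Pow(554, Rational(1, 2))) ≈ Mul(23.537, I))
Function('Q')(z) = Mul(8, z) (Function('Q')(z) = Mul(Mul(2, z), 4) = Mul(8, z))
Mul(Function('Q')(Function('q')(5)), B) = Mul(Mul(8, 5), Mul(I, Pow(554, Rational(1, 2)))) = Mul(40, Mul(I, Pow(554, Rational(1, 2)))) = Mul(40, I, Pow(554, Rational(1, 2)))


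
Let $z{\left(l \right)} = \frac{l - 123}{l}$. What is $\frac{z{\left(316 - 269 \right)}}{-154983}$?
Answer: $\frac{4}{383379} \approx 1.0434 \cdot 10^{-5}$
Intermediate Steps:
$z{\left(l \right)} = \frac{-123 + l}{l}$
$\frac{z{\left(316 - 269 \right)}}{-154983} = \frac{\frac{1}{316 - 269} \left(-123 + \left(316 - 269\right)\right)}{-154983} = \frac{-123 + 47}{47} \left(- \frac{1}{154983}\right) = \frac{1}{47} \left(-76\right) \left(- \frac{1}{154983}\right) = \left(- \frac{76}{47}\right) \left(- \frac{1}{154983}\right) = \frac{4}{383379}$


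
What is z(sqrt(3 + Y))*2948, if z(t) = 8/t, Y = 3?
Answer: 11792*sqrt(6)/3 ≈ 9628.1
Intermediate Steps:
z(sqrt(3 + Y))*2948 = (8/(sqrt(3 + 3)))*2948 = (8/(sqrt(6)))*2948 = (8*(sqrt(6)/6))*2948 = (4*sqrt(6)/3)*2948 = 11792*sqrt(6)/3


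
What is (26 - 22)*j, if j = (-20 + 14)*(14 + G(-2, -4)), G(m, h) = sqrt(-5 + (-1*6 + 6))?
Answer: -336 - 24*I*sqrt(5) ≈ -336.0 - 53.666*I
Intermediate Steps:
G(m, h) = I*sqrt(5) (G(m, h) = sqrt(-5 + (-6 + 6)) = sqrt(-5 + 0) = sqrt(-5) = I*sqrt(5))
j = -84 - 6*I*sqrt(5) (j = (-20 + 14)*(14 + I*sqrt(5)) = -6*(14 + I*sqrt(5)) = -84 - 6*I*sqrt(5) ≈ -84.0 - 13.416*I)
(26 - 22)*j = (26 - 22)*(-84 - 6*I*sqrt(5)) = 4*(-84 - 6*I*sqrt(5)) = -336 - 24*I*sqrt(5)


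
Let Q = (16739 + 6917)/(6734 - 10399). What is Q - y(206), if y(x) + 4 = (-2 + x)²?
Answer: -152531636/3665 ≈ -41618.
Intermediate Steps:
y(x) = -4 + (-2 + x)²
Q = -23656/3665 (Q = 23656/(-3665) = 23656*(-1/3665) = -23656/3665 ≈ -6.4546)
Q - y(206) = -23656/3665 - 206*(-4 + 206) = -23656/3665 - 206*202 = -23656/3665 - 1*41612 = -23656/3665 - 41612 = -152531636/3665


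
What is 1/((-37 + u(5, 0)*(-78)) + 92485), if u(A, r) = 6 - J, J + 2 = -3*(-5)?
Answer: 1/92994 ≈ 1.0753e-5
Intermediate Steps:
J = 13 (J = -2 - 3*(-5) = -2 + 15 = 13)
u(A, r) = -7 (u(A, r) = 6 - 1*13 = 6 - 13 = -7)
1/((-37 + u(5, 0)*(-78)) + 92485) = 1/((-37 - 7*(-78)) + 92485) = 1/((-37 + 546) + 92485) = 1/(509 + 92485) = 1/92994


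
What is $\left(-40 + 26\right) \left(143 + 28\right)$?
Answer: $-2394$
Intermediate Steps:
$\left(-40 + 26\right) \left(143 + 28\right) = \left(-14\right) 171 = -2394$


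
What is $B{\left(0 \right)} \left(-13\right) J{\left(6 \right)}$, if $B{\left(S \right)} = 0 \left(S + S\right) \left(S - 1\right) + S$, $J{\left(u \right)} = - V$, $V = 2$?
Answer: $0$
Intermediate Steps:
$J{\left(u \right)} = -2$ ($J{\left(u \right)} = \left(-1\right) 2 = -2$)
$B{\left(S \right)} = S$ ($B{\left(S \right)} = 0 \cdot 2 S \left(-1 + S\right) + S = 0 + S = S$)
$B{\left(0 \right)} \left(-13\right) J{\left(6 \right)} = 0 \left(-13\right) \left(-2\right) = 0 \left(-2\right) = 0$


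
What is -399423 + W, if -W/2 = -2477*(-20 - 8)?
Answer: -538135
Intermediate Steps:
W = -138712 (W = -(-4954)*(-20 - 8) = -(-4954)*(-28) = -2*69356 = -138712)
-399423 + W = -399423 - 138712 = -538135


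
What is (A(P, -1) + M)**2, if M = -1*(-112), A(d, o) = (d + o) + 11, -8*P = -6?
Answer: 241081/16 ≈ 15068.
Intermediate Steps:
P = 3/4 (P = -1/8*(-6) = 3/4 ≈ 0.75000)
A(d, o) = 11 + d + o
M = 112
(A(P, -1) + M)**2 = ((11 + 3/4 - 1) + 112)**2 = (43/4 + 112)**2 = (491/4)**2 = 241081/16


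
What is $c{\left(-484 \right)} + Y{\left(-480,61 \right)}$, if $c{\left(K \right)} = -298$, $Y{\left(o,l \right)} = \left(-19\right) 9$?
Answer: $-469$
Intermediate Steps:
$Y{\left(o,l \right)} = -171$
$c{\left(-484 \right)} + Y{\left(-480,61 \right)} = -298 - 171 = -469$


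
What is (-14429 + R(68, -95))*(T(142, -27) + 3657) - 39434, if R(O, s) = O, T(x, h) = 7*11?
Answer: -53663408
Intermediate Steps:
T(x, h) = 77
(-14429 + R(68, -95))*(T(142, -27) + 3657) - 39434 = (-14429 + 68)*(77 + 3657) - 39434 = -14361*3734 - 39434 = -53623974 - 39434 = -53663408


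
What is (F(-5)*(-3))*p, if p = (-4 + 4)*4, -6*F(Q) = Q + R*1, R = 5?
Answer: 0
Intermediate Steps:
F(Q) = -⅚ - Q/6 (F(Q) = -(Q + 5*1)/6 = -(Q + 5)/6 = -(5 + Q)/6 = -⅚ - Q/6)
p = 0 (p = 0*4 = 0)
(F(-5)*(-3))*p = ((-⅚ - ⅙*(-5))*(-3))*0 = ((-⅚ + ⅚)*(-3))*0 = (0*(-3))*0 = 0*0 = 0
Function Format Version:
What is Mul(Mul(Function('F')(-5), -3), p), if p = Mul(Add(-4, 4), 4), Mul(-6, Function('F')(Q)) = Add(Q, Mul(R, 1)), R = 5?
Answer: 0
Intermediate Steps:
Function('F')(Q) = Add(Rational(-5, 6), Mul(Rational(-1, 6), Q)) (Function('F')(Q) = Mul(Rational(-1, 6), Add(Q, Mul(5, 1))) = Mul(Rational(-1, 6), Add(Q, 5)) = Mul(Rational(-1, 6), Add(5, Q)) = Add(Rational(-5, 6), Mul(Rational(-1, 6), Q)))
p = 0 (p = Mul(0, 4) = 0)
Mul(Mul(Function('F')(-5), -3), p) = Mul(Mul(Add(Rational(-5, 6), Mul(Rational(-1, 6), -5)), -3), 0) = Mul(Mul(Add(Rational(-5, 6), Rational(5, 6)), -3), 0) = Mul(Mul(0, -3), 0) = Mul(0, 0) = 0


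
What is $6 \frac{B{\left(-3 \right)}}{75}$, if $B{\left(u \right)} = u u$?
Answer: $\frac{18}{25} \approx 0.72$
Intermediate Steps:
$B{\left(u \right)} = u^{2}$
$6 \frac{B{\left(-3 \right)}}{75} = 6 \frac{\left(-3\right)^{2}}{75} = 6 \cdot 9 \cdot \frac{1}{75} = 6 \cdot \frac{3}{25} = \frac{18}{25}$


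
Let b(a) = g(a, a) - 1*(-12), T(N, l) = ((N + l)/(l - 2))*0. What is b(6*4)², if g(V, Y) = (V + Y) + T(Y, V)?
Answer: 3600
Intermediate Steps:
T(N, l) = 0 (T(N, l) = ((N + l)/(-2 + l))*0 = 0)
g(V, Y) = V + Y (g(V, Y) = (V + Y) + 0 = V + Y)
b(a) = 12 + 2*a (b(a) = (a + a) - 1*(-12) = 2*a + 12 = 12 + 2*a)
b(6*4)² = (12 + 2*(6*4))² = (12 + 2*24)² = (12 + 48)² = 60² = 3600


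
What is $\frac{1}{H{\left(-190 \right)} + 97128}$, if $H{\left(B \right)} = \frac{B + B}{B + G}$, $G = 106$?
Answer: $\frac{21}{2039783} \approx 1.0295 \cdot 10^{-5}$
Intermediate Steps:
$H{\left(B \right)} = \frac{2 B}{106 + B}$ ($H{\left(B \right)} = \frac{B + B}{B + 106} = \frac{2 B}{106 + B}$)
$\frac{1}{H{\left(-190 \right)} + 97128} = \frac{1}{2 \left(-190\right) \frac{1}{106 - 190} + 97128} = \frac{1}{2 \left(-190\right) \frac{1}{-84} + 97128} = \frac{1}{2 \left(-190\right) \left(- \frac{1}{84}\right) + 97128} = \frac{1}{\frac{95}{21} + 97128} = \frac{1}{\frac{2039783}{21}} = \frac{21}{2039783}$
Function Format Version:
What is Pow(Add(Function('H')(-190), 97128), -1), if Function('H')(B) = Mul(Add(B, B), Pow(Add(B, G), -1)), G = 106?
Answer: Rational(21, 2039783) ≈ 1.0295e-5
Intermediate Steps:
Function('H')(B) = Mul(2, B, Pow(Add(106, B), -1)) (Function('H')(B) = Mul(Add(B, B), Pow(Add(B, 106), -1)) = Mul(Mul(2, B), Pow(Add(106, B), -1)) = Mul(2, B, Pow(Add(106, B), -1)))
Pow(Add(Function('H')(-190), 97128), -1) = Pow(Add(Mul(2, -190, Pow(Add(106, -190), -1)), 97128), -1) = Pow(Add(Mul(2, -190, Pow(-84, -1)), 97128), -1) = Pow(Add(Mul(2, -190, Rational(-1, 84)), 97128), -1) = Pow(Add(Rational(95, 21), 97128), -1) = Pow(Rational(2039783, 21), -1) = Rational(21, 2039783)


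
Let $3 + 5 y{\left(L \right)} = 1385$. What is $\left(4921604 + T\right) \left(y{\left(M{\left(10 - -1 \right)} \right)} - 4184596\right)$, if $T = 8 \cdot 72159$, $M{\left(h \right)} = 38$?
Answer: $- \frac{115045273123848}{5} \approx -2.3009 \cdot 10^{13}$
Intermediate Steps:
$y{\left(L \right)} = \frac{1382}{5}$ ($y{\left(L \right)} = - \frac{3}{5} + \frac{1}{5} \cdot 1385 = - \frac{3}{5} + 277 = \frac{1382}{5}$)
$T = 577272$
$\left(4921604 + T\right) \left(y{\left(M{\left(10 - -1 \right)} \right)} - 4184596\right) = \left(4921604 + 577272\right) \left(\frac{1382}{5} - 4184596\right) = 5498876 \left(- \frac{20921598}{5}\right) = - \frac{115045273123848}{5}$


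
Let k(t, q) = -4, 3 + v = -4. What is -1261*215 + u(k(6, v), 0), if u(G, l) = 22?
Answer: -271093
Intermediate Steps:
v = -7 (v = -3 - 4 = -7)
-1261*215 + u(k(6, v), 0) = -1261*215 + 22 = -271115 + 22 = -271093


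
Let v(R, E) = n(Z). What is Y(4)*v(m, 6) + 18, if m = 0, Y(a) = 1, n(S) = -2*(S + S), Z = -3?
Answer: 30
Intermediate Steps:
n(S) = -4*S
v(R, E) = 12 (v(R, E) = -4*(-3) = 12)
Y(4)*v(m, 6) + 18 = 1*12 + 18 = 12 + 18 = 30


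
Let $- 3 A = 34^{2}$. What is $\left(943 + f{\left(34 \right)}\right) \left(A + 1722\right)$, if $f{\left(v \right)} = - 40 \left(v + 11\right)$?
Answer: $- \frac{3436570}{3} \approx -1.1455 \cdot 10^{6}$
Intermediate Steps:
$A = - \frac{1156}{3}$ ($A = - \frac{34^{2}}{3} = \left(- \frac{1}{3}\right) 1156 = - \frac{1156}{3} \approx -385.33$)
$f{\left(v \right)} = -440 - 40 v$ ($f{\left(v \right)} = - 40 \left(11 + v\right) = -440 - 40 v$)
$\left(943 + f{\left(34 \right)}\right) \left(A + 1722\right) = \left(943 - 1800\right) \left(- \frac{1156}{3} + 1722\right) = \left(943 - 1800\right) \frac{4010}{3} = \left(-857\right) \frac{4010}{3} = - \frac{3436570}{3}$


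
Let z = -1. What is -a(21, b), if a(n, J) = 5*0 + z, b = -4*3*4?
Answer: 1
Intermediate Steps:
b = -48 (b = -12*4 = -48)
a(n, J) = -1 (a(n, J) = 5*0 - 1 = 0 - 1 = -1)
-a(21, b) = -1*(-1) = 1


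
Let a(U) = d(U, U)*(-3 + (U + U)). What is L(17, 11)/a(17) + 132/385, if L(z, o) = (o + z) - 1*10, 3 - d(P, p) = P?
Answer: 327/1085 ≈ 0.30138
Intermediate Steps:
d(P, p) = 3 - P
a(U) = (-3 + 2*U)*(3 - U) (a(U) = (3 - U)*(-3 + (U + U)) = (3 - U)*(-3 + 2*U) = (-3 + 2*U)*(3 - U))
L(z, o) = -10 + o + z (L(z, o) = (o + z) - 10 = -10 + o + z)
L(17, 11)/a(17) + 132/385 = (-10 + 11 + 17)/((-(-3 + 17)*(-3 + 2*17))) + 132/385 = 18/((-1*14*(-3 + 34))) + 132*(1/385) = 18/((-1*14*31)) + 12/35 = 18/(-434) + 12/35 = 18*(-1/434) + 12/35 = -9/217 + 12/35 = 327/1085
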